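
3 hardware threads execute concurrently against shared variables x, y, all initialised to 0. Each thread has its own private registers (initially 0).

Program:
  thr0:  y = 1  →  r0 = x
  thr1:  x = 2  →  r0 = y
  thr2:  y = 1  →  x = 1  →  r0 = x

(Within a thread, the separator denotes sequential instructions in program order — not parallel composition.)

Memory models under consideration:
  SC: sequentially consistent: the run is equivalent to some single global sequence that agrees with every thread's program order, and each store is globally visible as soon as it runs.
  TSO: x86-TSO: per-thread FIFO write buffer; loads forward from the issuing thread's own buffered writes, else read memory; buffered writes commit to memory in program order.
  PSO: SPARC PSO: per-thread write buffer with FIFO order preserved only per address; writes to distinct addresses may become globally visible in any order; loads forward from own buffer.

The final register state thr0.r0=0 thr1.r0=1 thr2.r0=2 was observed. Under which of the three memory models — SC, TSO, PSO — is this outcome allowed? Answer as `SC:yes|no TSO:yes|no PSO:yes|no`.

outcome vector order: (thr0.r0,thr1.r0,thr2.r0)
under SC → 011 012 101 111 112 201 211 212
under TSO → 001 002 011 012 101 102 111 112 201 202 211 212
under PSO → 001 002 011 012 101 102 111 112 201 202 211 212
target 012 ∈ {SC,TSO,PSO}

SC:yes TSO:yes PSO:yes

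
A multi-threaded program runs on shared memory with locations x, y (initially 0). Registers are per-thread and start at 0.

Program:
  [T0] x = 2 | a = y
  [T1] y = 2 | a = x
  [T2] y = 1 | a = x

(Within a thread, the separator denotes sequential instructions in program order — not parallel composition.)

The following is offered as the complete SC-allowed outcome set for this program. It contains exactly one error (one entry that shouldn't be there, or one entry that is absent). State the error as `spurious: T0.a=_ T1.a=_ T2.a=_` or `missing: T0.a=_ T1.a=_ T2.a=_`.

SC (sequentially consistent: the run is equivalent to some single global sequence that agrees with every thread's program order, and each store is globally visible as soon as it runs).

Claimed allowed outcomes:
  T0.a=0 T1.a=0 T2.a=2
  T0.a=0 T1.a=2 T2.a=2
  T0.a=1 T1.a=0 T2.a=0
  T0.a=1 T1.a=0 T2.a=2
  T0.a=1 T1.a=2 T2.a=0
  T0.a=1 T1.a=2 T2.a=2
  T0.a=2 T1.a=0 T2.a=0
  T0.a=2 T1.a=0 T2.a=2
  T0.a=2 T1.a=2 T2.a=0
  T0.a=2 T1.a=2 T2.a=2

spurious: T0.a=0 T1.a=0 T2.a=2

outcome vector order: (T0.a,T1.a,T2.a)
SC: 9 outcomes — {(0,2,2), (1,0,0), (1,0,2), (1,2,0), (1,2,2), (2,0,0), (2,0,2), (2,2,0), (2,2,2)}
claimed∖SC = {(0,0,2)}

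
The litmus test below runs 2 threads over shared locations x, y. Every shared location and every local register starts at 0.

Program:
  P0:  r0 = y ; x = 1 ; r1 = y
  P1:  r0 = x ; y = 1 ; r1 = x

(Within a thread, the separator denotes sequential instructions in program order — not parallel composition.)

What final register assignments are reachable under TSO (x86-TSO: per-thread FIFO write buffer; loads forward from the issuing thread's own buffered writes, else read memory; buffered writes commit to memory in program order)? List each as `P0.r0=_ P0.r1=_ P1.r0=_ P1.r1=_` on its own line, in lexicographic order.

P0.r0=0 P0.r1=0 P1.r0=0 P1.r1=0
P0.r0=0 P0.r1=0 P1.r0=0 P1.r1=1
P0.r0=0 P0.r1=0 P1.r0=1 P1.r1=1
P0.r0=0 P0.r1=1 P1.r0=0 P1.r1=0
P0.r0=0 P0.r1=1 P1.r0=0 P1.r1=1
P0.r0=0 P0.r1=1 P1.r0=1 P1.r1=1
P0.r0=1 P0.r1=1 P1.r0=0 P1.r1=0
P0.r0=1 P0.r1=1 P1.r0=0 P1.r1=1

outcome vector order: (P0.r0,P0.r1,P1.r0,P1.r1)
|TSO outcomes| = 8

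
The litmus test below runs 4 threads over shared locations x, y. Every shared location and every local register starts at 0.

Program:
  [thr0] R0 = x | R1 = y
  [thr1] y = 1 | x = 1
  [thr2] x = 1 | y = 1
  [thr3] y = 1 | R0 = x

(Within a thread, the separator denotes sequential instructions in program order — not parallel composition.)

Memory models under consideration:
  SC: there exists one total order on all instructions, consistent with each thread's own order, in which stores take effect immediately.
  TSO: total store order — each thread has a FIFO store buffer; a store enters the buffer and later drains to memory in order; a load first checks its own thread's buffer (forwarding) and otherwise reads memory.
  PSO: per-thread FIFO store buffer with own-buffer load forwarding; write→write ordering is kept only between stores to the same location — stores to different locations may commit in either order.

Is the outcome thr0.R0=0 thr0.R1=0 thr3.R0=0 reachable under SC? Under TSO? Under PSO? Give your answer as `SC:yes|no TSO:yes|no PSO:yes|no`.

SC:yes TSO:yes PSO:yes

outcome vector order: (thr0.R0,thr0.R1,thr3.R0)
under SC → 0/0/0; 0/0/1; 0/1/0; 0/1/1; 1/0/1; 1/1/0; 1/1/1
under TSO → 0/0/0; 0/0/1; 0/1/0; 0/1/1; 1/0/0; 1/0/1; 1/1/0; 1/1/1
under PSO → 0/0/0; 0/0/1; 0/1/0; 0/1/1; 1/0/0; 1/0/1; 1/1/0; 1/1/1
target 0/0/0 ∈ {SC,TSO,PSO}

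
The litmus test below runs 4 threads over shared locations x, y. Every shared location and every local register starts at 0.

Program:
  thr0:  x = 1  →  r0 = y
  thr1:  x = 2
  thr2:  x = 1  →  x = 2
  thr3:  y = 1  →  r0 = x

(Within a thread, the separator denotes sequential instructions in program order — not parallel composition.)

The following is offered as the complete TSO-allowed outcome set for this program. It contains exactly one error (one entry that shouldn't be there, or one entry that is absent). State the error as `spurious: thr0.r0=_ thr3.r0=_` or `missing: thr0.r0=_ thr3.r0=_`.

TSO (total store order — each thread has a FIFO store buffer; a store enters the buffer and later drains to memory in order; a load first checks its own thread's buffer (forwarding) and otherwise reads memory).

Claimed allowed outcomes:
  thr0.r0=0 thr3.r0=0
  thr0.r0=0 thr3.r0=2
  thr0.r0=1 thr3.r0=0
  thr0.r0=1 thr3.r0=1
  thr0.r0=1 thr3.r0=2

outcome vector order: (thr0.r0,thr3.r0)
under TSO → 00, 01, 02, 10, 11, 12
TSO∖claimed = {01}

missing: thr0.r0=0 thr3.r0=1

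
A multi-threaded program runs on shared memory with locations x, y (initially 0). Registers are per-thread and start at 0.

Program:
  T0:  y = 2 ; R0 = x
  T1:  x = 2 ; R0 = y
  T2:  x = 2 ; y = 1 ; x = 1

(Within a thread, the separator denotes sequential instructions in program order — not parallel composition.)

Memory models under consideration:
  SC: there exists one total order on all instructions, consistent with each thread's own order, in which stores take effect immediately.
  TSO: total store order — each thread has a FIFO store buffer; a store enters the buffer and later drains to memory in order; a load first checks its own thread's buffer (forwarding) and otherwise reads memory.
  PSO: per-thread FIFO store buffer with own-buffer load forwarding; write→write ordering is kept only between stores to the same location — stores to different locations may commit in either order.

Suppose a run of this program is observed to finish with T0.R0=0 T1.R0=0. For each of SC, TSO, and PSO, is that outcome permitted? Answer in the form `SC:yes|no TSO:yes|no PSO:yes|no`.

outcome vector order: (T0.R0,T1.R0)
[SC] allowed = {01; 02; 10; 11; 12; 20; 21; 22}
[TSO] allowed = {00; 01; 02; 10; 11; 12; 20; 21; 22}
[PSO] allowed = {00; 01; 02; 10; 11; 12; 20; 21; 22}
target 00 ∈ {TSO,PSO}

SC:no TSO:yes PSO:yes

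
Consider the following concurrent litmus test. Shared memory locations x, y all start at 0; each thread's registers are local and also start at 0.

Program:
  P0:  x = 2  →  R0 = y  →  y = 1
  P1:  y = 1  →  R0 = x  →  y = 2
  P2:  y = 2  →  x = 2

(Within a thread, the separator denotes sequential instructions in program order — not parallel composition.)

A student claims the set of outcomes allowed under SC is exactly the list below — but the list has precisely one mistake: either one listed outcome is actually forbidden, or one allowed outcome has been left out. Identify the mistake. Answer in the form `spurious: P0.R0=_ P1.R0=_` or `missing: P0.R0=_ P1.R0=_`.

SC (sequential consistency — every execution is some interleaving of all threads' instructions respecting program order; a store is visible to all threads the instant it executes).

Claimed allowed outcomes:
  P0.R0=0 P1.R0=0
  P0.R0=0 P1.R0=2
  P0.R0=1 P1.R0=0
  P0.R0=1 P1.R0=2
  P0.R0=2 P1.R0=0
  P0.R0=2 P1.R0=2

spurious: P0.R0=0 P1.R0=0

outcome vector order: (P0.R0,P1.R0)
under SC → 0/2; 1/0; 1/2; 2/0; 2/2
claimed∖SC = {0/0}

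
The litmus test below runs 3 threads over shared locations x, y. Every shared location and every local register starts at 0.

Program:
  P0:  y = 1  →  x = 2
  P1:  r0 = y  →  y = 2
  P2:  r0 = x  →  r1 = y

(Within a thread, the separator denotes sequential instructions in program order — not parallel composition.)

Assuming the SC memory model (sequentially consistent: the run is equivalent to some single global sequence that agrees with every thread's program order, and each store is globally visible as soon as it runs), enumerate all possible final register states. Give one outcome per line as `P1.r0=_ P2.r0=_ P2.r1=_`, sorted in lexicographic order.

outcome vector order: (P1.r0,P2.r0,P2.r1)
|SC outcomes| = 10

P1.r0=0 P2.r0=0 P2.r1=0
P1.r0=0 P2.r0=0 P2.r1=1
P1.r0=0 P2.r0=0 P2.r1=2
P1.r0=0 P2.r0=2 P2.r1=1
P1.r0=0 P2.r0=2 P2.r1=2
P1.r0=1 P2.r0=0 P2.r1=0
P1.r0=1 P2.r0=0 P2.r1=1
P1.r0=1 P2.r0=0 P2.r1=2
P1.r0=1 P2.r0=2 P2.r1=1
P1.r0=1 P2.r0=2 P2.r1=2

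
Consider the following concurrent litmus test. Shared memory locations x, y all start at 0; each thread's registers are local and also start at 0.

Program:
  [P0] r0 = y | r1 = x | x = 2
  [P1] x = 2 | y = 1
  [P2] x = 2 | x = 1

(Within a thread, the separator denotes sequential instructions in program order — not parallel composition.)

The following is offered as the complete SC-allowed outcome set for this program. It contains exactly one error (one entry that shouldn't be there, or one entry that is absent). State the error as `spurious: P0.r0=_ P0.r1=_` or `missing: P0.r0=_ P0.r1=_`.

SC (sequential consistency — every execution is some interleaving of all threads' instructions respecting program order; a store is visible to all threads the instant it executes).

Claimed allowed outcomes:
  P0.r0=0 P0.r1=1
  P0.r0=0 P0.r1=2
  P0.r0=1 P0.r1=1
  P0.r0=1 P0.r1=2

missing: P0.r0=0 P0.r1=0

outcome vector order: (P0.r0,P0.r1)
[SC] allowed = {(0,0), (0,1), (0,2), (1,1), (1,2)}
SC∖claimed = {(0,0)}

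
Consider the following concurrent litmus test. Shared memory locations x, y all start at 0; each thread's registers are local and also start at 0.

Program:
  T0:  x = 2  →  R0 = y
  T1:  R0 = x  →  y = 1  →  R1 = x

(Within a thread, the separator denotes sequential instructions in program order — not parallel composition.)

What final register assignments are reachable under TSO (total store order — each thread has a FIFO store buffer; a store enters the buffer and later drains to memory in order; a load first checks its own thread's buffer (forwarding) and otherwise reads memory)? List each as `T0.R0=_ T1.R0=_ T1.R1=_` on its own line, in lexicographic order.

T0.R0=0 T1.R0=0 T1.R1=0
T0.R0=0 T1.R0=0 T1.R1=2
T0.R0=0 T1.R0=2 T1.R1=2
T0.R0=1 T1.R0=0 T1.R1=0
T0.R0=1 T1.R0=0 T1.R1=2
T0.R0=1 T1.R0=2 T1.R1=2

outcome vector order: (T0.R0,T1.R0,T1.R1)
|TSO outcomes| = 6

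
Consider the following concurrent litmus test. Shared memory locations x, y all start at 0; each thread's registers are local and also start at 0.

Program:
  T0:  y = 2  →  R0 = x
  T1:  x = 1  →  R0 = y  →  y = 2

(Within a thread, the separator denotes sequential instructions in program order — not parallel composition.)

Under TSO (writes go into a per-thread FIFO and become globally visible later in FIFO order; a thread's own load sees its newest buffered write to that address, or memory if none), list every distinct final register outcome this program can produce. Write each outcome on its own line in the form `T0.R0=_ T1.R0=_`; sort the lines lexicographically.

outcome vector order: (T0.R0,T1.R0)
|TSO outcomes| = 4

T0.R0=0 T1.R0=0
T0.R0=0 T1.R0=2
T0.R0=1 T1.R0=0
T0.R0=1 T1.R0=2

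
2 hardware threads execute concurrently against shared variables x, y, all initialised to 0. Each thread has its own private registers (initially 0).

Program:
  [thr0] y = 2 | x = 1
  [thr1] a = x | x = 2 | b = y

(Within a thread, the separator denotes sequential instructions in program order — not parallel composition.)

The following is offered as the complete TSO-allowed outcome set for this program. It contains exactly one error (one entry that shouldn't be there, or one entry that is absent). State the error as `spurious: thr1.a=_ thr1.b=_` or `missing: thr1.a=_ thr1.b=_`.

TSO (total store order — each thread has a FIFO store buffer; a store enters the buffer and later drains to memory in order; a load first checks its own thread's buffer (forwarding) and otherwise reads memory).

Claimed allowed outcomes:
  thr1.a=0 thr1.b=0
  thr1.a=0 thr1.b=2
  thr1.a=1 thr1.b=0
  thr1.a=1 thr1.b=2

outcome vector order: (thr1.a,thr1.b)
[TSO] allowed = {00 02 12}
claimed∖TSO = {10}

spurious: thr1.a=1 thr1.b=0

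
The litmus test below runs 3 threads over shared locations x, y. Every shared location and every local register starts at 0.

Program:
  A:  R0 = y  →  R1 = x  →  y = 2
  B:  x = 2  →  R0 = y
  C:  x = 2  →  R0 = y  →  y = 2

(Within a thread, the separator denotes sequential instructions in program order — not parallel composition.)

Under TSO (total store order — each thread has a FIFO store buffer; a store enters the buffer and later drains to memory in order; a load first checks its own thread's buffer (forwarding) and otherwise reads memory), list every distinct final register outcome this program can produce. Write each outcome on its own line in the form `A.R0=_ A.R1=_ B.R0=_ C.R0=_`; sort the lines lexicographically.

outcome vector order: (A.R0,A.R1,B.R0,C.R0)
|TSO outcomes| = 10

A.R0=0 A.R1=0 B.R0=0 C.R0=0
A.R0=0 A.R1=0 B.R0=0 C.R0=2
A.R0=0 A.R1=0 B.R0=2 C.R0=0
A.R0=0 A.R1=0 B.R0=2 C.R0=2
A.R0=0 A.R1=2 B.R0=0 C.R0=0
A.R0=0 A.R1=2 B.R0=0 C.R0=2
A.R0=0 A.R1=2 B.R0=2 C.R0=0
A.R0=0 A.R1=2 B.R0=2 C.R0=2
A.R0=2 A.R1=2 B.R0=0 C.R0=0
A.R0=2 A.R1=2 B.R0=2 C.R0=0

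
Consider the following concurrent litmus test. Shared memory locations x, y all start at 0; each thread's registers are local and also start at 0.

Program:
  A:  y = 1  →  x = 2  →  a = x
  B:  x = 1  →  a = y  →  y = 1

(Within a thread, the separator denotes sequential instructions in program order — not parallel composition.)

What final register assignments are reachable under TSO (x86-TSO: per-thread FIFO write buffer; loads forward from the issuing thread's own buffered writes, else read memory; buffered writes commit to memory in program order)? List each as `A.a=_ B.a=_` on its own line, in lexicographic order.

A.a=1 B.a=0
A.a=1 B.a=1
A.a=2 B.a=0
A.a=2 B.a=1

outcome vector order: (A.a,B.a)
|TSO outcomes| = 4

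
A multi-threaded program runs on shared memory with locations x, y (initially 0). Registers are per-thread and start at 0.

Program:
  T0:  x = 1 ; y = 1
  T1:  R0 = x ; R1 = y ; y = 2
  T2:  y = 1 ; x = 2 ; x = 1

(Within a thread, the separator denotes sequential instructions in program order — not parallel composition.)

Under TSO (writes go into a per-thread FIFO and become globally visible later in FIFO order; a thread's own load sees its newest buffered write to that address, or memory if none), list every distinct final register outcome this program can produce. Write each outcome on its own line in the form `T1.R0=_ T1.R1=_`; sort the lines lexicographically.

outcome vector order: (T1.R0,T1.R1)
|TSO outcomes| = 5

T1.R0=0 T1.R1=0
T1.R0=0 T1.R1=1
T1.R0=1 T1.R1=0
T1.R0=1 T1.R1=1
T1.R0=2 T1.R1=1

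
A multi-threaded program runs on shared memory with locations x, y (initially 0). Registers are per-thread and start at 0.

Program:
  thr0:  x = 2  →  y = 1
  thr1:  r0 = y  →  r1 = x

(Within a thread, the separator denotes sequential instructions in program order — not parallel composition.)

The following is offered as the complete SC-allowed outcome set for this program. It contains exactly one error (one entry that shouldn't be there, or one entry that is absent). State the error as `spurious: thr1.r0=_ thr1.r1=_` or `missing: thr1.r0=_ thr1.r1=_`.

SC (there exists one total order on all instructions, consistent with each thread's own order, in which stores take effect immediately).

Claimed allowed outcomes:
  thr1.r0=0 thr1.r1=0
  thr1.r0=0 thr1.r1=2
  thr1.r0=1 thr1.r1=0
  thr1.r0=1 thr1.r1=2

outcome vector order: (thr1.r0,thr1.r1)
[SC] allowed = {<0 0>, <0 2>, <1 2>}
claimed∖SC = {<1 0>}

spurious: thr1.r0=1 thr1.r1=0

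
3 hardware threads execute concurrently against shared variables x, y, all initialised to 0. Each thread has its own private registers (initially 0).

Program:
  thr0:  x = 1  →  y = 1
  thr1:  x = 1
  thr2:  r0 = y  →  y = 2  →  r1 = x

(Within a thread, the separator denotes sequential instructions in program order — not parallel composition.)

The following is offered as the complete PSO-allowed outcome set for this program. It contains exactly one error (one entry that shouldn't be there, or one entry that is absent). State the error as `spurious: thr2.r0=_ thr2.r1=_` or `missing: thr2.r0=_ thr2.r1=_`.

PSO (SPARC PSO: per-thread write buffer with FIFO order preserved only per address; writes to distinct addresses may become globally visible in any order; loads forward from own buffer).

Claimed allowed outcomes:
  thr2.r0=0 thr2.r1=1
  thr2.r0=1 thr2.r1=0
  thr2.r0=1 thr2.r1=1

missing: thr2.r0=0 thr2.r1=0

outcome vector order: (thr2.r0,thr2.r1)
under PSO → (0,0); (0,1); (1,0); (1,1)
PSO∖claimed = {(0,0)}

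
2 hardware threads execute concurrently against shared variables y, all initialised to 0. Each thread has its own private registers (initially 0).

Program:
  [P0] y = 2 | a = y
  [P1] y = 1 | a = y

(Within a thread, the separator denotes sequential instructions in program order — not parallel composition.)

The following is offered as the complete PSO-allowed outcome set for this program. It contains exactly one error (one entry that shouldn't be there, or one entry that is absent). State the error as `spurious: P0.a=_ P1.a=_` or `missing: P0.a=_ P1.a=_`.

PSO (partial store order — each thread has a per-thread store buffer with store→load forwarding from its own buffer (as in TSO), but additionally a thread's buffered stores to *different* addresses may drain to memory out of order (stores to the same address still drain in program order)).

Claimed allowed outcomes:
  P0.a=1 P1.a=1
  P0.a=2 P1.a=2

outcome vector order: (P0.a,P1.a)
PSO (3): <1 1>, <2 1>, <2 2>
PSO∖claimed = {<2 1>}

missing: P0.a=2 P1.a=1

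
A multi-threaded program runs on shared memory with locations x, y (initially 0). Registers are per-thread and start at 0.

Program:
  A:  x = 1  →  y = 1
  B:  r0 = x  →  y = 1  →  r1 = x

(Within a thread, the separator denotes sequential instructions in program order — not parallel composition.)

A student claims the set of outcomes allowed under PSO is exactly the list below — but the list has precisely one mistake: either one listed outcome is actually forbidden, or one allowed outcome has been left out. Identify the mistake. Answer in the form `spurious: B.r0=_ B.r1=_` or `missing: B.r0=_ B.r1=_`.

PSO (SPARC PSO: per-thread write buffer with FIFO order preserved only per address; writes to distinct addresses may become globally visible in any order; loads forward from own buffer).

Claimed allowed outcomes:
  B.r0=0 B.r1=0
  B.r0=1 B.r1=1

missing: B.r0=0 B.r1=1

outcome vector order: (B.r0,B.r1)
PSO: 3 outcomes — {<0 0>; <0 1>; <1 1>}
PSO∖claimed = {<0 1>}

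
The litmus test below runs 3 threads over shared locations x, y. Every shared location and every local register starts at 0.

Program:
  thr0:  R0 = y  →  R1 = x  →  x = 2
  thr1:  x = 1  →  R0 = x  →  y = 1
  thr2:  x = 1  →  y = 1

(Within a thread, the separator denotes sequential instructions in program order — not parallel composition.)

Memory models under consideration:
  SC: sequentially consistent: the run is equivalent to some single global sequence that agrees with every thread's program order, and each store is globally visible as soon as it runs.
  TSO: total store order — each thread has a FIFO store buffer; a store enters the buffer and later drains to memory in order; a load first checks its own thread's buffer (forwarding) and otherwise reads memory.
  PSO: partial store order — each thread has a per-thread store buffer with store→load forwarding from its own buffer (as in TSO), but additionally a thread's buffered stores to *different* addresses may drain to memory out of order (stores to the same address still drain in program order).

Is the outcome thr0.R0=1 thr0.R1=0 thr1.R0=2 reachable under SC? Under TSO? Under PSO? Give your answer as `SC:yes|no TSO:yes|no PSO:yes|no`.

outcome vector order: (thr0.R0,thr0.R1,thr1.R0)
SC: 6 outcomes — {(0,0,1), (0,0,2), (0,1,1), (0,1,2), (1,1,1), (1,1,2)}
TSO: 6 outcomes — {(0,0,1), (0,0,2), (0,1,1), (0,1,2), (1,1,1), (1,1,2)}
PSO: 8 outcomes — {(0,0,1), (0,0,2), (0,1,1), (0,1,2), (1,0,1), (1,0,2), (1,1,1), (1,1,2)}
target (1,0,2) ∈ {PSO}

SC:no TSO:no PSO:yes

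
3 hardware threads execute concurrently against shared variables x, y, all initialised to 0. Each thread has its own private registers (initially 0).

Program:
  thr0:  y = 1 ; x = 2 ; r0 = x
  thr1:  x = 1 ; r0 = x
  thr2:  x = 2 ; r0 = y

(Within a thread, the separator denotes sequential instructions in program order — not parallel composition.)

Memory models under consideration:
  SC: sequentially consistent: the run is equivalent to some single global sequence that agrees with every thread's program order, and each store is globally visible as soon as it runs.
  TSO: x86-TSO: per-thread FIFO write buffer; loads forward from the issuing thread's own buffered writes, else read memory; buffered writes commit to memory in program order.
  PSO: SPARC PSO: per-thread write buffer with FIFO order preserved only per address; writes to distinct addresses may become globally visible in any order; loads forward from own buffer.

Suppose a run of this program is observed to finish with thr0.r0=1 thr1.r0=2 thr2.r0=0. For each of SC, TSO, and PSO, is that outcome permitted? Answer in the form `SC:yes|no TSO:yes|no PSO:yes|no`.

SC:no TSO:yes PSO:yes

outcome vector order: (thr0.r0,thr1.r0,thr2.r0)
SC (7): <1 1 0> <1 1 1> <1 2 1> <2 1 0> <2 1 1> <2 2 0> <2 2 1>
TSO (8): <1 1 0> <1 1 1> <1 2 0> <1 2 1> <2 1 0> <2 1 1> <2 2 0> <2 2 1>
PSO (8): <1 1 0> <1 1 1> <1 2 0> <1 2 1> <2 1 0> <2 1 1> <2 2 0> <2 2 1>
target <1 2 0> ∈ {TSO,PSO}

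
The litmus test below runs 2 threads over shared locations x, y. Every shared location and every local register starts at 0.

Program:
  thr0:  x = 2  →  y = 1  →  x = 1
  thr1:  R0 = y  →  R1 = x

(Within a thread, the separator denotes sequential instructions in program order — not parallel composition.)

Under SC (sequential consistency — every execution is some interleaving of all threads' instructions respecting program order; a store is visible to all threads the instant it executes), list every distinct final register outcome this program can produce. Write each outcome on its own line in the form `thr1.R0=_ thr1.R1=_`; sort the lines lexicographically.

thr1.R0=0 thr1.R1=0
thr1.R0=0 thr1.R1=1
thr1.R0=0 thr1.R1=2
thr1.R0=1 thr1.R1=1
thr1.R0=1 thr1.R1=2

outcome vector order: (thr1.R0,thr1.R1)
|SC outcomes| = 5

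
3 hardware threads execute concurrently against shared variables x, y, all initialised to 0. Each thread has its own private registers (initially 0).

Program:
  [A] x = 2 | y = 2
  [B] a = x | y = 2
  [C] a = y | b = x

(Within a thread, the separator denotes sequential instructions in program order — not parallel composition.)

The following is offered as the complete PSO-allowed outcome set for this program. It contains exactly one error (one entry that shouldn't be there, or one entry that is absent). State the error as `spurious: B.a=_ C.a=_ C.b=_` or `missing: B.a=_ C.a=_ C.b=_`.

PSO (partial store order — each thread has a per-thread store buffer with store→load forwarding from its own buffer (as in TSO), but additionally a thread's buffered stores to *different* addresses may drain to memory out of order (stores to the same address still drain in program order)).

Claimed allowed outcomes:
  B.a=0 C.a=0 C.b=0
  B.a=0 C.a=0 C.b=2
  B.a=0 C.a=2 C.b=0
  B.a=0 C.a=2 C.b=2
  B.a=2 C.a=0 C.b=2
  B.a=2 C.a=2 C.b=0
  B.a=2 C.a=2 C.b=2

missing: B.a=2 C.a=0 C.b=0

outcome vector order: (B.a,C.a,C.b)
PSO: 8 outcomes — {(0,0,0); (0,0,2); (0,2,0); (0,2,2); (2,0,0); (2,0,2); (2,2,0); (2,2,2)}
PSO∖claimed = {(2,0,0)}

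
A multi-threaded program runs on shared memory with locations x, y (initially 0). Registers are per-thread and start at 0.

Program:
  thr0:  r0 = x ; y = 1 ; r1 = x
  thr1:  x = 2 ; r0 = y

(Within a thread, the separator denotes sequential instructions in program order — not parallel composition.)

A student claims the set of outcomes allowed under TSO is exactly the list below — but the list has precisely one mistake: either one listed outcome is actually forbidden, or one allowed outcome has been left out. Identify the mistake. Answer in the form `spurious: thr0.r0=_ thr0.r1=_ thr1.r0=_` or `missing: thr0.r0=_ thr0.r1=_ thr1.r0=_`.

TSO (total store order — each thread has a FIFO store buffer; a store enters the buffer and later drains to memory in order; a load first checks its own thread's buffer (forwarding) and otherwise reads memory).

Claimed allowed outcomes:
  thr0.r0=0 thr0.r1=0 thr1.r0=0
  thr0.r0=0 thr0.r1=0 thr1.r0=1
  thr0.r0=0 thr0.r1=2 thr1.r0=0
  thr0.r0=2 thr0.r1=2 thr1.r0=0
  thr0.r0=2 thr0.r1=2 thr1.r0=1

outcome vector order: (thr0.r0,thr0.r1,thr1.r0)
TSO (6): (0,0,0), (0,0,1), (0,2,0), (0,2,1), (2,2,0), (2,2,1)
TSO∖claimed = {(0,2,1)}

missing: thr0.r0=0 thr0.r1=2 thr1.r0=1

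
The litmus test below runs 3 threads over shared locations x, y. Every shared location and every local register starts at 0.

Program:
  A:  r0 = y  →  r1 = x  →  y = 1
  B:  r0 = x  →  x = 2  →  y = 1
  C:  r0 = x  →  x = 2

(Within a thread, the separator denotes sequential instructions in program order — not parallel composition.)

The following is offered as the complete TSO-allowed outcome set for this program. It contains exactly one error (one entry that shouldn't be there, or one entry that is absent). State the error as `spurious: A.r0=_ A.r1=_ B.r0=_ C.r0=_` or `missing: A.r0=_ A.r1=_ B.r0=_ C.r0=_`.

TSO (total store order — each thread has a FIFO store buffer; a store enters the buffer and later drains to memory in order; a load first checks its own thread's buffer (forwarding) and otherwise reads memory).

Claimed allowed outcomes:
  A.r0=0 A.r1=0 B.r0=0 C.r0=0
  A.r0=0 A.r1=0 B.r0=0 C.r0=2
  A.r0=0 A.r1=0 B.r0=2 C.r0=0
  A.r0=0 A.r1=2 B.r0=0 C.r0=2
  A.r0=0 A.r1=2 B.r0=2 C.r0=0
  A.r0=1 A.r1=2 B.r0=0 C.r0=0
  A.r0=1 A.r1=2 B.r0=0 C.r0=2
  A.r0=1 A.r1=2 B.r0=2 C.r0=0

outcome vector order: (A.r0,A.r1,B.r0,C.r0)
TSO (9): <0 0 0 0>; <0 0 0 2>; <0 0 2 0>; <0 2 0 0>; <0 2 0 2>; <0 2 2 0>; <1 2 0 0>; <1 2 0 2>; <1 2 2 0>
TSO∖claimed = {<0 2 0 0>}

missing: A.r0=0 A.r1=2 B.r0=0 C.r0=0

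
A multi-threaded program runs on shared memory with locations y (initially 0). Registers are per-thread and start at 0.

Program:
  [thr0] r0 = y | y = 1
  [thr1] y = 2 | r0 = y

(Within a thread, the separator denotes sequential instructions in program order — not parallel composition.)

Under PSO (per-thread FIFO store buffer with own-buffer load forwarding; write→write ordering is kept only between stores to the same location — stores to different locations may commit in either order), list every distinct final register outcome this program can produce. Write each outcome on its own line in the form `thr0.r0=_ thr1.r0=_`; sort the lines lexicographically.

outcome vector order: (thr0.r0,thr1.r0)
|PSO outcomes| = 4

thr0.r0=0 thr1.r0=1
thr0.r0=0 thr1.r0=2
thr0.r0=2 thr1.r0=1
thr0.r0=2 thr1.r0=2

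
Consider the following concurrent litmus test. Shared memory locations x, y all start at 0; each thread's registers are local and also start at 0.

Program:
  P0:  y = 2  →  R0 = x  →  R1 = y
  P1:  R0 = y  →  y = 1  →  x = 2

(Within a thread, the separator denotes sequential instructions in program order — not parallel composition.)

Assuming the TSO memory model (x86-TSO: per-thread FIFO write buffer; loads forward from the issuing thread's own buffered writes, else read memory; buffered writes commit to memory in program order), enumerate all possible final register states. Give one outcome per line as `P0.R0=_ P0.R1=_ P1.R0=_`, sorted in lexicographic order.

outcome vector order: (P0.R0,P0.R1,P1.R0)
|TSO outcomes| = 7

P0.R0=0 P0.R1=1 P1.R0=0
P0.R0=0 P0.R1=1 P1.R0=2
P0.R0=0 P0.R1=2 P1.R0=0
P0.R0=0 P0.R1=2 P1.R0=2
P0.R0=2 P0.R1=1 P1.R0=0
P0.R0=2 P0.R1=1 P1.R0=2
P0.R0=2 P0.R1=2 P1.R0=0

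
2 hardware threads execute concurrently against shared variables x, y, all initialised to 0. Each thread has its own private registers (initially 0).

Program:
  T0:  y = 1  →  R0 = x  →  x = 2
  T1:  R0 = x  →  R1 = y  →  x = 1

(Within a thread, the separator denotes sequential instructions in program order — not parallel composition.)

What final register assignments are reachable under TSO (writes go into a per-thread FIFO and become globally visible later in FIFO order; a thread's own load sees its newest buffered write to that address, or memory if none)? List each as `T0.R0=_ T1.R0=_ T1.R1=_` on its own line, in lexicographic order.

T0.R0=0 T1.R0=0 T1.R1=0
T0.R0=0 T1.R0=0 T1.R1=1
T0.R0=0 T1.R0=2 T1.R1=1
T0.R0=1 T1.R0=0 T1.R1=0
T0.R0=1 T1.R0=0 T1.R1=1

outcome vector order: (T0.R0,T1.R0,T1.R1)
|TSO outcomes| = 5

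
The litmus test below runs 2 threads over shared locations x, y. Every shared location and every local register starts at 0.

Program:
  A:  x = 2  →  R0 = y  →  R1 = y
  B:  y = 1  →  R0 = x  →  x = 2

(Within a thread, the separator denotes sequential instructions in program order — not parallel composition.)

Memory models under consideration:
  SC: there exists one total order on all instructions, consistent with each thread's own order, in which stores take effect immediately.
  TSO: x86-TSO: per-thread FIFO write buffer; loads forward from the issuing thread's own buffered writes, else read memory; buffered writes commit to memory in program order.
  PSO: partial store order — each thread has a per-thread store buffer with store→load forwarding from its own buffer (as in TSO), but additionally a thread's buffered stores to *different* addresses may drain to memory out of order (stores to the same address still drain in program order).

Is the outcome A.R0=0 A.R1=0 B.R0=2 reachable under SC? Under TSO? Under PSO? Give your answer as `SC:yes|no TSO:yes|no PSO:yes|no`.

SC:yes TSO:yes PSO:yes

outcome vector order: (A.R0,A.R1,B.R0)
SC (4): <0 0 2>; <0 1 2>; <1 1 0>; <1 1 2>
TSO (6): <0 0 0>; <0 0 2>; <0 1 0>; <0 1 2>; <1 1 0>; <1 1 2>
PSO (6): <0 0 0>; <0 0 2>; <0 1 0>; <0 1 2>; <1 1 0>; <1 1 2>
target <0 0 2> ∈ {SC,TSO,PSO}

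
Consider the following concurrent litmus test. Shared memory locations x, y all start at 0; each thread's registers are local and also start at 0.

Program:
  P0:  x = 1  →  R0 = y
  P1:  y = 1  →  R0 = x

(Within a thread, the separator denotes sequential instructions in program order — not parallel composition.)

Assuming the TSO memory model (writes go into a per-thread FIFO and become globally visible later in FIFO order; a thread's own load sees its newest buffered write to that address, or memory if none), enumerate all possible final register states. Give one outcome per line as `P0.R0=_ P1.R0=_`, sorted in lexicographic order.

outcome vector order: (P0.R0,P1.R0)
|TSO outcomes| = 4

P0.R0=0 P1.R0=0
P0.R0=0 P1.R0=1
P0.R0=1 P1.R0=0
P0.R0=1 P1.R0=1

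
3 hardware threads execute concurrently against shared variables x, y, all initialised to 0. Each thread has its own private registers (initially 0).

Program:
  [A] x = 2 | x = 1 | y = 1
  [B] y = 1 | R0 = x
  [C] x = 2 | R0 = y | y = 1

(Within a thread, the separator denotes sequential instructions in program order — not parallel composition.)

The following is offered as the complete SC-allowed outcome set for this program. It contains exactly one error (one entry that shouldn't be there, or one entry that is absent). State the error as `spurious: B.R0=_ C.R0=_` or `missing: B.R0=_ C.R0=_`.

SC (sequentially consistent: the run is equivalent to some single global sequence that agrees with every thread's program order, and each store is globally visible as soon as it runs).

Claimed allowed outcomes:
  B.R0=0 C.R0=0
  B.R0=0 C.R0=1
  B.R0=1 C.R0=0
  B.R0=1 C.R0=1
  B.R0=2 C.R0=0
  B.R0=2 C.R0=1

outcome vector order: (B.R0,C.R0)
[SC] allowed = {(0,1) (1,0) (1,1) (2,0) (2,1)}
claimed∖SC = {(0,0)}

spurious: B.R0=0 C.R0=0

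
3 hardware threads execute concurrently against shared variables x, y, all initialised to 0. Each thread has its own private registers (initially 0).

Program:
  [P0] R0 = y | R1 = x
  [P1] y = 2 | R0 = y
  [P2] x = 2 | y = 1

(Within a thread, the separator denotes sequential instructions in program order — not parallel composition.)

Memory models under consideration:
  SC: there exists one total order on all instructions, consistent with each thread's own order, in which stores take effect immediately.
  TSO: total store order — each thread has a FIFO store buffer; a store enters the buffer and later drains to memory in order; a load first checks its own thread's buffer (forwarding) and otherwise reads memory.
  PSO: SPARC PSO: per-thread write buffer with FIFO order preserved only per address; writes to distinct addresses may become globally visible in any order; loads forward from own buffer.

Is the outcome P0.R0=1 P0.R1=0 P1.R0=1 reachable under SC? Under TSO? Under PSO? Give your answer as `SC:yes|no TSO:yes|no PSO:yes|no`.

SC:no TSO:no PSO:yes

outcome vector order: (P0.R0,P0.R1,P1.R0)
SC (10): 0/0/1 0/0/2 0/2/1 0/2/2 1/2/1 1/2/2 2/0/1 2/0/2 2/2/1 2/2/2
TSO (10): 0/0/1 0/0/2 0/2/1 0/2/2 1/2/1 1/2/2 2/0/1 2/0/2 2/2/1 2/2/2
PSO (12): 0/0/1 0/0/2 0/2/1 0/2/2 1/0/1 1/0/2 1/2/1 1/2/2 2/0/1 2/0/2 2/2/1 2/2/2
target 1/0/1 ∈ {PSO}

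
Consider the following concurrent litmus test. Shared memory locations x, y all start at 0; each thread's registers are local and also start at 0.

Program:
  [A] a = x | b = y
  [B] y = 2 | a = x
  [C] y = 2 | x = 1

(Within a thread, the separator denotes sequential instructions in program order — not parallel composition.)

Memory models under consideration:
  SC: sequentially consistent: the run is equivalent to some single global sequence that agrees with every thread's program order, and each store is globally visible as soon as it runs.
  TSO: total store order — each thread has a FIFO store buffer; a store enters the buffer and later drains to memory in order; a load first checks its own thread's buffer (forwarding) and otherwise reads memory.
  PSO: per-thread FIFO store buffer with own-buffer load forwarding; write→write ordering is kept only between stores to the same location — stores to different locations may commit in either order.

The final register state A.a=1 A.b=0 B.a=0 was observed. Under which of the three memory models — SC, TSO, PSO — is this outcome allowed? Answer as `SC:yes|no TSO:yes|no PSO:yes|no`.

outcome vector order: (A.a,A.b,B.a)
SC: 6 outcomes — {(0,0,0), (0,0,1), (0,2,0), (0,2,1), (1,2,0), (1,2,1)}
TSO: 6 outcomes — {(0,0,0), (0,0,1), (0,2,0), (0,2,1), (1,2,0), (1,2,1)}
PSO: 8 outcomes — {(0,0,0), (0,0,1), (0,2,0), (0,2,1), (1,0,0), (1,0,1), (1,2,0), (1,2,1)}
target (1,0,0) ∈ {PSO}

SC:no TSO:no PSO:yes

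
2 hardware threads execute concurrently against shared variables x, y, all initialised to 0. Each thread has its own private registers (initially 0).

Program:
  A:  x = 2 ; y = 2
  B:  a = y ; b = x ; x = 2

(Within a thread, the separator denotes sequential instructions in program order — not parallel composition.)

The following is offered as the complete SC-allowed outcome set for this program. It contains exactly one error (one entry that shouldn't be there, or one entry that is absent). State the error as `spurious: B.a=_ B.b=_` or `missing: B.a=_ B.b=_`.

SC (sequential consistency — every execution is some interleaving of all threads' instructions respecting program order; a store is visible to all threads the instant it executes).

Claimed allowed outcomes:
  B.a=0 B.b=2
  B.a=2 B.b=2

missing: B.a=0 B.b=0

outcome vector order: (B.a,B.b)
under SC → (0,0), (0,2), (2,2)
SC∖claimed = {(0,0)}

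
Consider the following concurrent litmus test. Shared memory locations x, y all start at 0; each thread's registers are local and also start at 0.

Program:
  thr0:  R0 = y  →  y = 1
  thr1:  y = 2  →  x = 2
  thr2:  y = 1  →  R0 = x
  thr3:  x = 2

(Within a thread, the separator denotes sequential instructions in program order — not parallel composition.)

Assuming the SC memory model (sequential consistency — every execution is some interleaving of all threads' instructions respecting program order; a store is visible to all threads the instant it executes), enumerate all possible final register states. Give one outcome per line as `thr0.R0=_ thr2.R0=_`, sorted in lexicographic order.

thr0.R0=0 thr2.R0=0
thr0.R0=0 thr2.R0=2
thr0.R0=1 thr2.R0=0
thr0.R0=1 thr2.R0=2
thr0.R0=2 thr2.R0=0
thr0.R0=2 thr2.R0=2

outcome vector order: (thr0.R0,thr2.R0)
|SC outcomes| = 6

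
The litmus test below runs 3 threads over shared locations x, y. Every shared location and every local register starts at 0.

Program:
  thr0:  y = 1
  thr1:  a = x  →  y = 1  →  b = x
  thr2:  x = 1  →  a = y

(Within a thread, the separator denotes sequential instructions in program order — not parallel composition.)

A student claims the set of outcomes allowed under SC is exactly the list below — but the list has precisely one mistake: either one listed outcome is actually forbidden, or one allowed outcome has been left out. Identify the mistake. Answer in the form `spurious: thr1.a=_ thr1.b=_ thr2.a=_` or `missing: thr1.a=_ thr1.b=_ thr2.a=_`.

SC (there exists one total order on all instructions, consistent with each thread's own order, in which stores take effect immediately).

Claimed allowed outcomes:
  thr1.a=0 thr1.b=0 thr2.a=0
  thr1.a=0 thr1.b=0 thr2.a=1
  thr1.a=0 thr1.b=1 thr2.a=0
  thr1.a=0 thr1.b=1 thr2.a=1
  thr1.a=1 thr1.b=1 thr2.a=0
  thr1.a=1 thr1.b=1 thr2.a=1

outcome vector order: (thr1.a,thr1.b,thr2.a)
SC (5): (0,0,1) (0,1,0) (0,1,1) (1,1,0) (1,1,1)
claimed∖SC = {(0,0,0)}

spurious: thr1.a=0 thr1.b=0 thr2.a=0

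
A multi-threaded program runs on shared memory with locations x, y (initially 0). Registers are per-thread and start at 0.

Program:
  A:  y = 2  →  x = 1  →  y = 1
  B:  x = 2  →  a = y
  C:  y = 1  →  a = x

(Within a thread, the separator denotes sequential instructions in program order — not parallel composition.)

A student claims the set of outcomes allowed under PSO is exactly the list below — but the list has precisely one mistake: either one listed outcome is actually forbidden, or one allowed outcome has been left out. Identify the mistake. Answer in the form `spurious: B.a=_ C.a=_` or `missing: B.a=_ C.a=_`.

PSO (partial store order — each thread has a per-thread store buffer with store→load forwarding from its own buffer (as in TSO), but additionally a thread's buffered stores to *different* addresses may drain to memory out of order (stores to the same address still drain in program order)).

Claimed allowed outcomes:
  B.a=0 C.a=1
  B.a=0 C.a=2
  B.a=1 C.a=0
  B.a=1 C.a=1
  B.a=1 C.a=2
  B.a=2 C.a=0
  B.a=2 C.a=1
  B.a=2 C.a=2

missing: B.a=0 C.a=0

outcome vector order: (B.a,C.a)
[PSO] allowed = {00 01 02 10 11 12 20 21 22}
PSO∖claimed = {00}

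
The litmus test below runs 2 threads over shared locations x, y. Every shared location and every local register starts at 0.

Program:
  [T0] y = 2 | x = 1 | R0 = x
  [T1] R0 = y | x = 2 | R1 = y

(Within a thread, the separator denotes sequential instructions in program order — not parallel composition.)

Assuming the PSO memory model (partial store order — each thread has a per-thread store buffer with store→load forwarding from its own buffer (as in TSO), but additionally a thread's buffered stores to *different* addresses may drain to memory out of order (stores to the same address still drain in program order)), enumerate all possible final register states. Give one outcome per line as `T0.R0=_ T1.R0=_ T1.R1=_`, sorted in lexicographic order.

outcome vector order: (T0.R0,T1.R0,T1.R1)
|PSO outcomes| = 6

T0.R0=1 T1.R0=0 T1.R1=0
T0.R0=1 T1.R0=0 T1.R1=2
T0.R0=1 T1.R0=2 T1.R1=2
T0.R0=2 T1.R0=0 T1.R1=0
T0.R0=2 T1.R0=0 T1.R1=2
T0.R0=2 T1.R0=2 T1.R1=2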